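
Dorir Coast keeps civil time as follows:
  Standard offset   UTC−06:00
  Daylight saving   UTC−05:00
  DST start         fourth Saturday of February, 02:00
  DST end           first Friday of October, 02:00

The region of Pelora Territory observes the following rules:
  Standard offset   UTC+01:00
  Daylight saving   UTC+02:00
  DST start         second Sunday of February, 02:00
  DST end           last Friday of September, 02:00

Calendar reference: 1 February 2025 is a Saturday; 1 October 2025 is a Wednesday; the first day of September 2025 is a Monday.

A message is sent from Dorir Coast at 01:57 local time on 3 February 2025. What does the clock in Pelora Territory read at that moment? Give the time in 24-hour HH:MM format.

1 February 2025 is a Saturday, so the first Saturday is February 1 and the fourth is February 22.
1 October 2025 is a Wednesday, so the first Friday is October 3.
Daylight saving runs 22 February – 3 October; 3 February 2025 is outside that window, so Dorir Coast is on standard time at UTC−06:00.
01:57 Dorir Coast + 6h = 07:57 UTC.
1 February 2025 is a Saturday, so the first Sunday is February 2 and the second is February 9.
1 September 2025 is a Monday, so Fridays fall on 5, 12, 19, 26; the last is September 26.
At the standard offset (UTC+01:00), 07:57 UTC + 1h = 08:57 Pelora Territory standard time.
Daylight saving runs 9 February – 26 September; the standard-time date in Pelora Territory, 3 February 2025, is outside that window, so Pelora Territory is on standard time at UTC+01:00.
07:57 UTC + 1h = 08:57 Pelora Territory.

08:57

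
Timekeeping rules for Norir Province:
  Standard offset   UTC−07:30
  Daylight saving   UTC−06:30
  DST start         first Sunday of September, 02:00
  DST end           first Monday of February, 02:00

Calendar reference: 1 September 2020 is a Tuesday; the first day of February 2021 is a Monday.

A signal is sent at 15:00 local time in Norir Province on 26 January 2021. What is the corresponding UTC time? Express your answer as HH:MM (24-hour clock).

21:30

1 September 2020 is a Tuesday, so the first Sunday is September 6.
1 February 2021 is a Monday, so the first Monday is February 1.
26 January 2021 falls between 6 September 2020 and 1 February 2021, so daylight saving is in effect and Norir Province is at UTC−06:30.
15:00 local + 6h30m = 21:30 UTC.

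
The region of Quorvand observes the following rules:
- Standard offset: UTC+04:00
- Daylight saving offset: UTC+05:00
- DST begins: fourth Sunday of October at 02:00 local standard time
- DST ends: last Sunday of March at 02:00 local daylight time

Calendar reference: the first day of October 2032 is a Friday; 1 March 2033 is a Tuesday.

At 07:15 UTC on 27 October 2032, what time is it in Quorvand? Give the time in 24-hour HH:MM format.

1 October 2032 is a Friday, so the first Sunday is October 3 and the fourth is October 24.
1 March 2033 is a Tuesday, so Sundays fall on 6, 13, 20, 27; the last is March 27.
At the standard offset (UTC+04:00), 07:15 UTC + 4h = 11:15 Quorvand standard time.
The standard-time date in Quorvand, 27 October 2032, falls between 24 October 2032 and 27 March 2033, so daylight saving is in effect and Quorvand is at UTC+05:00.
07:15 UTC + 5h = 12:15 local.

12:15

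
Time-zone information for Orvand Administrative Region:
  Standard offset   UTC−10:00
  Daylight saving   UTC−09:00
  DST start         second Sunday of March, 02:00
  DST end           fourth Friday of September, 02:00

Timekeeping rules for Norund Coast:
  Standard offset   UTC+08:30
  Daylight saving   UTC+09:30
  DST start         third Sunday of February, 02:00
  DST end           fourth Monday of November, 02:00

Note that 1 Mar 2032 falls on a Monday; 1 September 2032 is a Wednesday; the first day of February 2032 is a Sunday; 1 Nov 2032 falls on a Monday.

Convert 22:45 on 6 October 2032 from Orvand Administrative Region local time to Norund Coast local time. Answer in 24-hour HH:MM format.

18:15

1 March 2032 is a Monday, so the first Sunday is March 7 and the second is March 14.
1 September 2032 is a Wednesday, so the first Friday is September 3 and the fourth is September 24.
6 October 2032 is outside the daylight-saving period (14 March – 24 September), so Orvand Administrative Region is on standard time, UTC−10:00.
22:45 Orvand Administrative Region + 10h = 08:45 UTC (rolling into the next day, 7 October 2032).
1 February 2032 is a Sunday, so the first Sunday is February 1 and the third is February 15.
1 November 2032 is a Monday, so the first Monday is November 1 and the fourth is November 22.
At the standard offset (UTC+08:30), 08:45 UTC + 8h30m = 17:15 Norund Coast standard time.
The standard-time date in Norund Coast, 7 October 2032, lies within the daylight-saving period (15 February – 22 November), so Norund Coast is on daylight time, UTC+09:30.
08:45 UTC + 9h30m = 18:15 Norund Coast.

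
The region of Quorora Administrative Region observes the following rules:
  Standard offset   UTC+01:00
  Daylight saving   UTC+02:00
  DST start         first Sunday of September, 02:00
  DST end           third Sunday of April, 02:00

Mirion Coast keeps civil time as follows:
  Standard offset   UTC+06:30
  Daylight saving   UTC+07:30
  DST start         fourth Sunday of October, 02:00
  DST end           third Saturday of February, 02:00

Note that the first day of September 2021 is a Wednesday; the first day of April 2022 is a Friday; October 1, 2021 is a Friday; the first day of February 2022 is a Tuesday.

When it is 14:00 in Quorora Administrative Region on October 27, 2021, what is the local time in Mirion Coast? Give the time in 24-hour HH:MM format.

19:30

1 September 2021 is a Wednesday, so the first Sunday is September 5.
1 April 2022 is a Friday, so the first Sunday is April 3 and the third is April 17.
October 27, 2021 lies within the daylight-saving period (5 September 2021 – 17 April 2022), so Quorora Administrative Region is on daylight time, UTC+02:00.
14:00 Quorora Administrative Region − 2h = 12:00 UTC.
1 October 2021 is a Friday, so the first Sunday is October 3 and the fourth is October 24.
1 February 2022 is a Tuesday, so the first Saturday is February 5 and the third is February 19.
At the standard offset (UTC+06:30), 12:00 UTC + 6h30m = 18:30 Mirion Coast standard time.
The standard-time date in Mirion Coast, October 27, 2021, falls between 24 October 2021 and 19 February 2022, so daylight saving is in effect and Mirion Coast is at UTC+07:30.
12:00 UTC + 7h30m = 19:30 Mirion Coast.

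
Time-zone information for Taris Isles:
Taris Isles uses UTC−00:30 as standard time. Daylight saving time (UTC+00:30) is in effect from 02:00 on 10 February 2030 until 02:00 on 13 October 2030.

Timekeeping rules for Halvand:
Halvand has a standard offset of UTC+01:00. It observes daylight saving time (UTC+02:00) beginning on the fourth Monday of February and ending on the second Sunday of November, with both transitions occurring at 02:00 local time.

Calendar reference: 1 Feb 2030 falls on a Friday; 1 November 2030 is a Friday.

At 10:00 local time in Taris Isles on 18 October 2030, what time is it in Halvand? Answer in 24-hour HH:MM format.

Daylight saving runs 10 February – 13 October; 18 October 2030 is outside that window, so Taris Isles is on standard time at UTC−00:30.
10:00 Taris Isles + 0h30m = 10:30 UTC.
1 February 2030 is a Friday, so the first Monday is February 4 and the fourth is February 25.
1 November 2030 is a Friday, so the first Sunday is November 3 and the second is November 10.
At the standard offset (UTC+01:00), 10:30 UTC + 1h = 11:30 Halvand standard time.
Daylight saving runs 25 February – 10 November; the standard-time date in Halvand, 18 October 2030, is inside that window, so Halvand is at UTC+02:00.
10:30 UTC + 2h = 12:30 Halvand.

12:30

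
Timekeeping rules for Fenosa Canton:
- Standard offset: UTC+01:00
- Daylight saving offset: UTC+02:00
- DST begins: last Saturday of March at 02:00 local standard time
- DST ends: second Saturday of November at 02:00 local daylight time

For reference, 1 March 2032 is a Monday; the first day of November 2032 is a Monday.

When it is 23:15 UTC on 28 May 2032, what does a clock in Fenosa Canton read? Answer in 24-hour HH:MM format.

1 March 2032 is a Monday, so Saturdays fall on 6, 13, 20, 27; the last is March 27.
1 November 2032 is a Monday, so the first Saturday is November 6 and the second is November 13.
At the standard offset (UTC+01:00), 23:15 UTC + 1h = 00:15 Fenosa Canton standard time (rolling into the next day, 29 May 2032).
The standard-time date in Fenosa Canton, 29 May 2032, falls between 27 March and 13 November, so daylight saving is in effect and Fenosa Canton is at UTC+02:00.
23:15 UTC + 2h = 01:15 local (rolling into the next day, 29 May 2032).

01:15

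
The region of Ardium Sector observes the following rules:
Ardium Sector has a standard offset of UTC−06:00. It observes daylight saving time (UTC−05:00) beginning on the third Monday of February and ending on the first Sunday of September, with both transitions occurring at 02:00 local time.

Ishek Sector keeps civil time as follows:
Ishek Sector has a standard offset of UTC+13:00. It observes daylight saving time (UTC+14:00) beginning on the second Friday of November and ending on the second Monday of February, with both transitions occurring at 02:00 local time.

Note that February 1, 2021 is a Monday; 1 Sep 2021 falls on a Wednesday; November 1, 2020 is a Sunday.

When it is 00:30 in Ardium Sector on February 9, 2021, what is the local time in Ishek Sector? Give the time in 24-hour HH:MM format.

1 February 2021 is a Monday, so the first Monday is February 1 and the third is February 15.
1 September 2021 is a Wednesday, so the first Sunday is September 5.
February 9, 2021 does not fall between 15 February and 5 September, so daylight saving is not in effect and Ardium Sector is at UTC−06:00.
00:30 Ardium Sector + 6h = 06:30 UTC.
1 November 2020 is a Sunday, so the first Friday is November 6 and the second is November 13.
1 February 2021 is a Monday, so the first Monday is February 1 and the second is February 8.
At the standard offset (UTC+13:00), 06:30 UTC + 13h = 19:30 Ishek Sector standard time.
The standard-time date in Ishek Sector, February 9, 2021, does not fall between 13 November 2020 and 8 February 2021, so daylight saving is not in effect and Ishek Sector is at UTC+13:00.
06:30 UTC + 13h = 19:30 Ishek Sector.

19:30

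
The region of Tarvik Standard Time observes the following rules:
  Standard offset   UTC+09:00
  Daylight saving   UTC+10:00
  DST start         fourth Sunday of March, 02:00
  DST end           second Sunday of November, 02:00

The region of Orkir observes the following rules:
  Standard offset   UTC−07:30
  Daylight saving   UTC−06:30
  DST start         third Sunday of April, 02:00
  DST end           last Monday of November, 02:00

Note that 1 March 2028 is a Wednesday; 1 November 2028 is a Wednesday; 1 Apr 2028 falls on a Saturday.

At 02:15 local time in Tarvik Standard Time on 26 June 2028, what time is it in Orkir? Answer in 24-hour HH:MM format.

09:45

1 March 2028 is a Wednesday, so the first Sunday is March 5 and the fourth is March 26.
1 November 2028 is a Wednesday, so the first Sunday is November 5 and the second is November 12.
26 June 2028 lies within the daylight-saving period (26 March – 12 November), so Tarvik Standard Time is on daylight time, UTC+10:00.
02:15 Tarvik Standard Time − 10h = 16:15 UTC (rolling into the previous day, 25 June 2028).
1 April 2028 is a Saturday, so the first Sunday is April 2 and the third is April 16.
1 November 2028 is a Wednesday, so Mondays fall on 6, 13, 20, 27; the last is November 27.
At the standard offset (UTC−07:30), 16:15 UTC − 7h30m = 08:45 Orkir standard time.
The standard-time date in Orkir, 25 June 2028, falls between 16 April and 27 November, so daylight saving is in effect and Orkir is at UTC−06:30.
16:15 UTC − 6h30m = 09:45 Orkir.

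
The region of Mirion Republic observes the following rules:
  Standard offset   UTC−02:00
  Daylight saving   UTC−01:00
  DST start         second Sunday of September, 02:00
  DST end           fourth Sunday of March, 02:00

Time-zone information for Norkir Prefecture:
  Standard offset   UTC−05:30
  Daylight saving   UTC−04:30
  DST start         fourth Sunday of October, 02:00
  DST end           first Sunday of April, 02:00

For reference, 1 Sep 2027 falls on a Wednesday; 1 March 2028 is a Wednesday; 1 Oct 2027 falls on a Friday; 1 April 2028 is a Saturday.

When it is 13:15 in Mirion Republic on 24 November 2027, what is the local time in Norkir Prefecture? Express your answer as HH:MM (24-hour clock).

09:45

1 September 2027 is a Wednesday, so the first Sunday is September 5 and the second is September 12.
1 March 2028 is a Wednesday, so the first Sunday is March 5 and the fourth is March 26.
Daylight saving runs 12 September 2027 – 26 March 2028; 24 November 2027 is inside that window, so Mirion Republic is at UTC−01:00.
13:15 Mirion Republic + 1h = 14:15 UTC.
1 October 2027 is a Friday, so the first Sunday is October 3 and the fourth is October 24.
1 April 2028 is a Saturday, so the first Sunday is April 2.
At the standard offset (UTC−05:30), 14:15 UTC − 5h30m = 08:45 Norkir Prefecture standard time.
Daylight saving runs 24 October 2027 – 2 April 2028; the standard-time date in Norkir Prefecture, 24 November 2027, is inside that window, so Norkir Prefecture is at UTC−04:30.
14:15 UTC − 4h30m = 09:45 Norkir Prefecture.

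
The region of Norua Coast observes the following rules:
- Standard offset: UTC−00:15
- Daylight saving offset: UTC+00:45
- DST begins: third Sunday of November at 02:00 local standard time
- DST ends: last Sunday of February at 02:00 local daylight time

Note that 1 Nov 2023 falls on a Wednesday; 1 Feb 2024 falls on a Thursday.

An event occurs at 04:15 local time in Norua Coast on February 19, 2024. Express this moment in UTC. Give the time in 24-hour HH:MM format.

1 November 2023 is a Wednesday, so the first Sunday is November 5 and the third is November 19.
1 February 2024 is a Thursday, so Sundays fall on 4, 11, 18, 25; the last is February 25.
Daylight saving runs 19 November 2023 – 25 February 2024; February 19, 2024 is inside that window, so Norua Coast is at UTC+00:45.
04:15 local − 0h45m = 03:30 UTC.

03:30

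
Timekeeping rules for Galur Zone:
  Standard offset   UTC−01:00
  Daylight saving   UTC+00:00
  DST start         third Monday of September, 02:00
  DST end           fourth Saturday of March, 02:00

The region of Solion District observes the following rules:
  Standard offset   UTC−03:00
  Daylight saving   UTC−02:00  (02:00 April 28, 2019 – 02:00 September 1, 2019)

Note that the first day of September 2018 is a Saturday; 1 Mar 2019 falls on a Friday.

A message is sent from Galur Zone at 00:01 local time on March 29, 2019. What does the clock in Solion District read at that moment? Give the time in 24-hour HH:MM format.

1 September 2018 is a Saturday, so the first Monday is September 3 and the third is September 17.
1 March 2019 is a Friday, so the first Saturday is March 2 and the fourth is March 23.
Daylight saving runs 17 September 2018 – 23 March 2019; March 29, 2019 is outside that window, so Galur Zone is on standard time at UTC−01:00.
00:01 Galur Zone + 1h = 01:01 UTC.
At the standard offset (UTC−03:00), 01:01 UTC − 3h = 22:01 Solion District standard time (rolling into the previous day, 28 March 2019).
Daylight saving runs 28 April – 1 September; the standard-time date in Solion District, March 28, 2019, is outside that window, so Solion District is on standard time at UTC−03:00.
01:01 UTC − 3h = 22:01 Solion District (rolling into the previous day, 28 March 2019).

22:01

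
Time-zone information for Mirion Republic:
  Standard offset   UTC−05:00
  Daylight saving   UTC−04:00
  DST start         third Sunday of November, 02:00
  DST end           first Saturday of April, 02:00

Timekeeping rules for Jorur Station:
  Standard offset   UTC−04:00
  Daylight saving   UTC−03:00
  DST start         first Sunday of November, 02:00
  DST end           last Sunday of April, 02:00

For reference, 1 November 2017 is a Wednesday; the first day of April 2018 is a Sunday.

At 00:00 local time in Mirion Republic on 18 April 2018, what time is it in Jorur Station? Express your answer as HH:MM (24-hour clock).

02:00

1 November 2017 is a Wednesday, so the first Sunday is November 5 and the third is November 19.
1 April 2018 is a Sunday, so the first Saturday is April 7.
18 April 2018 does not fall between 19 November 2017 and 7 April 2018, so daylight saving is not in effect and Mirion Republic is at UTC−05:00.
00:00 Mirion Republic + 5h = 05:00 UTC.
1 November 2017 is a Wednesday, so the first Sunday is November 5.
1 April 2018 is a Sunday, so Sundays fall on 1, 8, 15, 22, 29; the last is April 29.
At the standard offset (UTC−04:00), 05:00 UTC − 4h = 01:00 Jorur Station standard time.
The standard-time date in Jorur Station, 18 April 2018, lies within the daylight-saving period (5 November 2017 – 29 April 2018), so Jorur Station is on daylight time, UTC−03:00.
05:00 UTC − 3h = 02:00 Jorur Station.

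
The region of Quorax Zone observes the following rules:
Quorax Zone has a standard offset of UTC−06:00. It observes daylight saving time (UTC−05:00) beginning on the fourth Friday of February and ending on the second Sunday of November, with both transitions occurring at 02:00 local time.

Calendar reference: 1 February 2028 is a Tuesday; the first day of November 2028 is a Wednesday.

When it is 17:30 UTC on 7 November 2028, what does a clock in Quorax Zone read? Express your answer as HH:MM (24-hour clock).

1 February 2028 is a Tuesday, so the first Friday is February 4 and the fourth is February 25.
1 November 2028 is a Wednesday, so the first Sunday is November 5 and the second is November 12.
At the standard offset (UTC−06:00), 17:30 UTC − 6h = 11:30 Quorax Zone standard time.
The standard-time date in Quorax Zone, 7 November 2028, falls between 25 February and 12 November, so daylight saving is in effect and Quorax Zone is at UTC−05:00.
17:30 UTC − 5h = 12:30 local.

12:30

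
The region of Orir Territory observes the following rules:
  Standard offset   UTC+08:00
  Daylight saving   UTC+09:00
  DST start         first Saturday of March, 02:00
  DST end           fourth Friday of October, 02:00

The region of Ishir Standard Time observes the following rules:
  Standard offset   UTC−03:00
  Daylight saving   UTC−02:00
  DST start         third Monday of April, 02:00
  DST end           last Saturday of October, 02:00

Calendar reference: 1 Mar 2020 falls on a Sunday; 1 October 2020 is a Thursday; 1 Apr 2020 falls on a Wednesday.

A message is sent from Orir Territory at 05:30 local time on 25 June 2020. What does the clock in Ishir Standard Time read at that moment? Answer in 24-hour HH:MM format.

18:30

1 March 2020 is a Sunday, so the first Saturday is March 7.
1 October 2020 is a Thursday, so the first Friday is October 2 and the fourth is October 23.
25 June 2020 lies within the daylight-saving period (7 March – 23 October), so Orir Territory is on daylight time, UTC+09:00.
05:30 Orir Territory − 9h = 20:30 UTC (rolling into the previous day, 24 June 2020).
1 April 2020 is a Wednesday, so the first Monday is April 6 and the third is April 20.
1 October 2020 is a Thursday, so Saturdays fall on 3, 10, 17, 24, 31; the last is October 31.
At the standard offset (UTC−03:00), 20:30 UTC − 3h = 17:30 Ishir Standard Time standard time.
The standard-time date in Ishir Standard Time, 24 June 2020, falls between 20 April and 31 October, so daylight saving is in effect and Ishir Standard Time is at UTC−02:00.
20:30 UTC − 2h = 18:30 Ishir Standard Time.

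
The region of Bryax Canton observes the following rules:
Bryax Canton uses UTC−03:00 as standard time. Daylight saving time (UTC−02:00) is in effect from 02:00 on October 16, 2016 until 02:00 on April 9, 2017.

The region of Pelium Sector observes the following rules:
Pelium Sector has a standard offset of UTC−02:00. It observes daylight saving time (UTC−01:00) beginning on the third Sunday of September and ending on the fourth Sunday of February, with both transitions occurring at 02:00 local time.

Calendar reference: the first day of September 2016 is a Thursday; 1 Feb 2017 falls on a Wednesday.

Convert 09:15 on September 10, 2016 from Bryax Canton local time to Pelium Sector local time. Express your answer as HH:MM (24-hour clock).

10:15

September 10, 2016 does not fall between 16 October 2016 and 9 April 2017, so daylight saving is not in effect and Bryax Canton is at UTC−03:00.
09:15 Bryax Canton + 3h = 12:15 UTC.
1 September 2016 is a Thursday, so the first Sunday is September 4 and the third is September 18.
1 February 2017 is a Wednesday, so the first Sunday is February 5 and the fourth is February 26.
At the standard offset (UTC−02:00), 12:15 UTC − 2h = 10:15 Pelium Sector standard time.
Daylight saving runs 18 September 2016 – 26 February 2017; the standard-time date in Pelium Sector, September 10, 2016, is outside that window, so Pelium Sector is on standard time at UTC−02:00.
12:15 UTC − 2h = 10:15 Pelium Sector.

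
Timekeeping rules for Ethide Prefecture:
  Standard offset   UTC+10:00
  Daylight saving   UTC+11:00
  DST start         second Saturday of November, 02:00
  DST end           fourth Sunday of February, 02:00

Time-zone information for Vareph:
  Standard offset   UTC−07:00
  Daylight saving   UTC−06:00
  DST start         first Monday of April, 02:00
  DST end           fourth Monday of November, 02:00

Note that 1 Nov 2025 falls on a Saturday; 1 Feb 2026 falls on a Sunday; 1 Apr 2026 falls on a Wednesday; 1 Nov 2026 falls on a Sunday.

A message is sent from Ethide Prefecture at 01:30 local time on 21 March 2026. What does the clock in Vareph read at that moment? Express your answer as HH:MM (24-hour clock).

1 November 2025 is a Saturday, so the first Saturday is November 1 and the second is November 8.
1 February 2026 is a Sunday, so the first Sunday is February 1 and the fourth is February 22.
21 March 2026 is outside the daylight-saving period (8 November 2025 – 22 February 2026), so Ethide Prefecture is on standard time, UTC+10:00.
01:30 Ethide Prefecture − 10h = 15:30 UTC (rolling into the previous day, 20 March 2026).
1 April 2026 is a Wednesday, so the first Monday is April 6.
1 November 2026 is a Sunday, so the first Monday is November 2 and the fourth is November 23.
At the standard offset (UTC−07:00), 15:30 UTC − 7h = 08:30 Vareph standard time.
The standard-time date in Vareph, 20 March 2026, does not fall between 6 April and 23 November, so daylight saving is not in effect and Vareph is at UTC−07:00.
15:30 UTC − 7h = 08:30 Vareph.

08:30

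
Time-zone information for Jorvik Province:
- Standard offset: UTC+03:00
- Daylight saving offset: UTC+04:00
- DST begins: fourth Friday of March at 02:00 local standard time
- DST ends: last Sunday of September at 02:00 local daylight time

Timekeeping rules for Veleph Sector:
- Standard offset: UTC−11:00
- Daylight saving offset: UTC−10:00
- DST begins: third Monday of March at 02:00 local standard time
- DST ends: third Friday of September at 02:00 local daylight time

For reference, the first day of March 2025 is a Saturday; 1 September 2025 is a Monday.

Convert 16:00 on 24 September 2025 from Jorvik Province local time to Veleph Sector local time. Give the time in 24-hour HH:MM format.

01:00

1 March 2025 is a Saturday, so the first Friday is March 7 and the fourth is March 28.
1 September 2025 is a Monday, so Sundays fall on 7, 14, 21, 28; the last is September 28.
24 September 2025 falls between 28 March and 28 September, so daylight saving is in effect and Jorvik Province is at UTC+04:00.
16:00 Jorvik Province − 4h = 12:00 UTC.
1 March 2025 is a Saturday, so the first Monday is March 3 and the third is March 17.
1 September 2025 is a Monday, so the first Friday is September 5 and the third is September 19.
At the standard offset (UTC−11:00), 12:00 UTC − 11h = 01:00 Veleph Sector standard time.
The standard-time date in Veleph Sector, 24 September 2025, is outside the daylight-saving period (17 March – 19 September), so Veleph Sector is on standard time, UTC−11:00.
12:00 UTC − 11h = 01:00 Veleph Sector.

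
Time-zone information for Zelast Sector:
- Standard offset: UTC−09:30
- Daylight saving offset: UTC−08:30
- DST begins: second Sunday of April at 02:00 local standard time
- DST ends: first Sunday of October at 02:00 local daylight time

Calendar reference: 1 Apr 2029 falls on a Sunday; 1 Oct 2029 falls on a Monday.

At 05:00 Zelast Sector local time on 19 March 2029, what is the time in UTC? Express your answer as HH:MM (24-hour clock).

1 April 2029 is a Sunday, so the first Sunday is April 1 and the second is April 8.
1 October 2029 is a Monday, so the first Sunday is October 7.
19 March 2029 does not fall between 8 April and 7 October, so daylight saving is not in effect and Zelast Sector is at UTC−09:30.
05:00 local + 9h30m = 14:30 UTC.

14:30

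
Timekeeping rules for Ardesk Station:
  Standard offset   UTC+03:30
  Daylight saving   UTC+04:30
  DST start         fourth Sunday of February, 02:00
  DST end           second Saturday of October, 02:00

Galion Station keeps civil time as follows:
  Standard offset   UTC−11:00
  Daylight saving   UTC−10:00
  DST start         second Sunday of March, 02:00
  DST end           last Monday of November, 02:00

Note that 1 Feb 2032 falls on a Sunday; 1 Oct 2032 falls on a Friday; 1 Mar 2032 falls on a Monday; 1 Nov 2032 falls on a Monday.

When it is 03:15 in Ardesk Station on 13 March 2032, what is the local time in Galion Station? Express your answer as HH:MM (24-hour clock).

1 February 2032 is a Sunday, so the first Sunday is February 1 and the fourth is February 22.
1 October 2032 is a Friday, so the first Saturday is October 2 and the second is October 9.
Daylight saving runs 22 February – 9 October; 13 March 2032 is inside that window, so Ardesk Station is at UTC+04:30.
03:15 Ardesk Station − 4h30m = 22:45 UTC (rolling into the previous day, 12 March 2032).
1 March 2032 is a Monday, so the first Sunday is March 7 and the second is March 14.
1 November 2032 is a Monday, so Mondays fall on 1, 8, 15, 22, 29; the last is November 29.
At the standard offset (UTC−11:00), 22:45 UTC − 11h = 11:45 Galion Station standard time.
Daylight saving runs 14 March – 29 November; the standard-time date in Galion Station, 12 March 2032, is outside that window, so Galion Station is on standard time at UTC−11:00.
22:45 UTC − 11h = 11:45 Galion Station.

11:45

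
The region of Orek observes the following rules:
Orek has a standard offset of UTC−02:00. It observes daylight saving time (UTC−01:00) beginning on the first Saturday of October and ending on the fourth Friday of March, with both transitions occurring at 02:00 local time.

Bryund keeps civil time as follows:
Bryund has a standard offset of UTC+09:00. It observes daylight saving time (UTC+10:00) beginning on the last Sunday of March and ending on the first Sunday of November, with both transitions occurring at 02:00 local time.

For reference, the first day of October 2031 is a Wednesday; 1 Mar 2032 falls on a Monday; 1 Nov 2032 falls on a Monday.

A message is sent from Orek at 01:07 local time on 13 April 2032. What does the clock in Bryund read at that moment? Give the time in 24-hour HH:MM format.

13:07

1 October 2031 is a Wednesday, so the first Saturday is October 4.
1 March 2032 is a Monday, so the first Friday is March 5 and the fourth is March 26.
13 April 2032 is outside the daylight-saving period (4 October 2031 – 26 March 2032), so Orek is on standard time, UTC−02:00.
01:07 Orek + 2h = 03:07 UTC.
1 March 2032 is a Monday, so Sundays fall on 7, 14, 21, 28; the last is March 28.
1 November 2032 is a Monday, so the first Sunday is November 7.
At the standard offset (UTC+09:00), 03:07 UTC + 9h = 12:07 Bryund standard time.
The standard-time date in Bryund, 13 April 2032, falls between 28 March and 7 November, so daylight saving is in effect and Bryund is at UTC+10:00.
03:07 UTC + 10h = 13:07 Bryund.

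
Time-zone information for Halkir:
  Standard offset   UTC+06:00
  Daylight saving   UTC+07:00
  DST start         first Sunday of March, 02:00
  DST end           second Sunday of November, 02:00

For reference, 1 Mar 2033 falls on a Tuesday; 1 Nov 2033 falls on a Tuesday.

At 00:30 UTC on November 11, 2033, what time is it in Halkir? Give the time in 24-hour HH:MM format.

1 March 2033 is a Tuesday, so the first Sunday is March 6.
1 November 2033 is a Tuesday, so the first Sunday is November 6 and the second is November 13.
At the standard offset (UTC+06:00), 00:30 UTC + 6h = 06:30 Halkir standard time.
The standard-time date in Halkir, November 11, 2033, falls between 6 March and 13 November, so daylight saving is in effect and Halkir is at UTC+07:00.
00:30 UTC + 7h = 07:30 local.

07:30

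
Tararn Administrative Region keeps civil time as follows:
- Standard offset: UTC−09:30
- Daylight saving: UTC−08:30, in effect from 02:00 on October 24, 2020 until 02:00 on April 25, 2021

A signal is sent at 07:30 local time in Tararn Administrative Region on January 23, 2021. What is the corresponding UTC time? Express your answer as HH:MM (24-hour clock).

16:00

January 23, 2021 lies within the daylight-saving period (24 October 2020 – 25 April 2021), so Tararn Administrative Region is on daylight time, UTC−08:30.
07:30 local + 8h30m = 16:00 UTC.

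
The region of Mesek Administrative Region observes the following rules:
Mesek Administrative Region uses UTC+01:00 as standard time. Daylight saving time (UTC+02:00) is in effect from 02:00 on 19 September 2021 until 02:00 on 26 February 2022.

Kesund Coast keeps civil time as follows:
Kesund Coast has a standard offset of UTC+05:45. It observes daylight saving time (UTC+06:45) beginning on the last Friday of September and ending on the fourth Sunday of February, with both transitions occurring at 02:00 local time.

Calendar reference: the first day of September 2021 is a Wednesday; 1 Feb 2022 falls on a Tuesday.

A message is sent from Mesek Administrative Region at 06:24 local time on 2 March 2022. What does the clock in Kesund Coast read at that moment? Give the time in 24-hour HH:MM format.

2 March 2022 does not fall between 19 September 2021 and 26 February 2022, so daylight saving is not in effect and Mesek Administrative Region is at UTC+01:00.
06:24 Mesek Administrative Region − 1h = 05:24 UTC.
1 September 2021 is a Wednesday, so Fridays fall on 3, 10, 17, 24; the last is September 24.
1 February 2022 is a Tuesday, so the first Sunday is February 6 and the fourth is February 27.
At the standard offset (UTC+05:45), 05:24 UTC + 5h45m = 11:09 Kesund Coast standard time.
The standard-time date in Kesund Coast, 2 March 2022, is outside the daylight-saving period (24 September 2021 – 27 February 2022), so Kesund Coast is on standard time, UTC+05:45.
05:24 UTC + 5h45m = 11:09 Kesund Coast.

11:09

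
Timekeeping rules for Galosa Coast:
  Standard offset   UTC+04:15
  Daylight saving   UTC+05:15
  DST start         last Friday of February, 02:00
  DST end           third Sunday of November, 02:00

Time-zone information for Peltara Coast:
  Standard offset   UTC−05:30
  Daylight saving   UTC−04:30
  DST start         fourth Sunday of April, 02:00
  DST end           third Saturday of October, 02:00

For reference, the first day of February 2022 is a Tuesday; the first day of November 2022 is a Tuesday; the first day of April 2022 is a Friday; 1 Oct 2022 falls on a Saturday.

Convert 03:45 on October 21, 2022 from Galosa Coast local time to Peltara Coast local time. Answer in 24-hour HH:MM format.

17:00

1 February 2022 is a Tuesday, so Fridays fall on 4, 11, 18, 25; the last is February 25.
1 November 2022 is a Tuesday, so the first Sunday is November 6 and the third is November 20.
Daylight saving runs 25 February – 20 November; October 21, 2022 is inside that window, so Galosa Coast is at UTC+05:15.
03:45 Galosa Coast − 5h15m = 22:30 UTC (rolling into the previous day, 20 October 2022).
1 April 2022 is a Friday, so the first Sunday is April 3 and the fourth is April 24.
1 October 2022 is a Saturday, so the first Saturday is October 1 and the third is October 15.
At the standard offset (UTC−05:30), 22:30 UTC − 5h30m = 17:00 Peltara Coast standard time.
The standard-time date in Peltara Coast, October 20, 2022, does not fall between 24 April and 15 October, so daylight saving is not in effect and Peltara Coast is at UTC−05:30.
22:30 UTC − 5h30m = 17:00 Peltara Coast.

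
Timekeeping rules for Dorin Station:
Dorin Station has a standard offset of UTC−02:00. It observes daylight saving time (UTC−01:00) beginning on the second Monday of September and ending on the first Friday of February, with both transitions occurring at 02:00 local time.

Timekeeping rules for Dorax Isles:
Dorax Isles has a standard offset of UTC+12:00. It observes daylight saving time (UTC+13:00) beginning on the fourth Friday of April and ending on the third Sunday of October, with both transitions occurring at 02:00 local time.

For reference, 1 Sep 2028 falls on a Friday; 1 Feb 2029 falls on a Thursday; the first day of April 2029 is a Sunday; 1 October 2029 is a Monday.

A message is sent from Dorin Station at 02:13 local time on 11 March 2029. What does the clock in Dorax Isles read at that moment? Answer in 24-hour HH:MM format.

16:13

1 September 2028 is a Friday, so the first Monday is September 4 and the second is September 11.
1 February 2029 is a Thursday, so the first Friday is February 2.
11 March 2029 does not fall between 11 September 2028 and 2 February 2029, so daylight saving is not in effect and Dorin Station is at UTC−02:00.
02:13 Dorin Station + 2h = 04:13 UTC.
1 April 2029 is a Sunday, so the first Friday is April 6 and the fourth is April 27.
1 October 2029 is a Monday, so the first Sunday is October 7 and the third is October 21.
At the standard offset (UTC+12:00), 04:13 UTC + 12h = 16:13 Dorax Isles standard time.
The standard-time date in Dorax Isles, 11 March 2029, is outside the daylight-saving period (27 April – 21 October), so Dorax Isles is on standard time, UTC+12:00.
04:13 UTC + 12h = 16:13 Dorax Isles.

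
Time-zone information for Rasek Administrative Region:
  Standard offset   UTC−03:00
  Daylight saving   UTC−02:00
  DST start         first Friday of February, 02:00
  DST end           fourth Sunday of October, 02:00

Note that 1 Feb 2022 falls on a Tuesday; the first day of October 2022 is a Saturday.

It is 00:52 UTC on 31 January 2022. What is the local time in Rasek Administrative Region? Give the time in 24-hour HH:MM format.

21:52

1 February 2022 is a Tuesday, so the first Friday is February 4.
1 October 2022 is a Saturday, so the first Sunday is October 2 and the fourth is October 23.
At the standard offset (UTC−03:00), 00:52 UTC − 3h = 21:52 Rasek Administrative Region standard time (rolling into the previous day, 30 January 2022).
The standard-time date in Rasek Administrative Region, 30 January 2022, does not fall between 4 February and 23 October, so daylight saving is not in effect and Rasek Administrative Region is at UTC−03:00.
00:52 UTC − 3h = 21:52 local (rolling into the previous day, 30 January 2022).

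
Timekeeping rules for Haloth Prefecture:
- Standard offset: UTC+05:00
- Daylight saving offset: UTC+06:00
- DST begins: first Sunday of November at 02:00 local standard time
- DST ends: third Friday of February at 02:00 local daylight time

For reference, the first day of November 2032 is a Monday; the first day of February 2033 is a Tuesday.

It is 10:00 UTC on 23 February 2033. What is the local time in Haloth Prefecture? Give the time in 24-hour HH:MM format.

1 November 2032 is a Monday, so the first Sunday is November 7.
1 February 2033 is a Tuesday, so the first Friday is February 4 and the third is February 18.
At the standard offset (UTC+05:00), 10:00 UTC + 5h = 15:00 Haloth Prefecture standard time.
Daylight saving runs 7 November 2032 – 18 February 2033; the standard-time date in Haloth Prefecture, 23 February 2033, is outside that window, so Haloth Prefecture is on standard time at UTC+05:00.
10:00 UTC + 5h = 15:00 local.

15:00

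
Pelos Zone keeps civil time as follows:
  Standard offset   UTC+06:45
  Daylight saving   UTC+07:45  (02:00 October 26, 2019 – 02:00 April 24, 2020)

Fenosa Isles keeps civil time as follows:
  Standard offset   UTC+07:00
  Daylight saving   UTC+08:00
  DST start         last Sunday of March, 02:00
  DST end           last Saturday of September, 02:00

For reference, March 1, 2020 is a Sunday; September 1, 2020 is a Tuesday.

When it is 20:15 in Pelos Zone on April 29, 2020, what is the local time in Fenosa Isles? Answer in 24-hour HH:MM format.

April 29, 2020 does not fall between 26 October 2019 and 24 April 2020, so daylight saving is not in effect and Pelos Zone is at UTC+06:45.
20:15 Pelos Zone − 6h45m = 13:30 UTC.
1 March 2020 is a Sunday, so Sundays fall on 1, 8, 15, 22, 29; the last is March 29.
1 September 2020 is a Tuesday, so Saturdays fall on 5, 12, 19, 26; the last is September 26.
At the standard offset (UTC+07:00), 13:30 UTC + 7h = 20:30 Fenosa Isles standard time.
The standard-time date in Fenosa Isles, April 29, 2020, falls between 29 March and 26 September, so daylight saving is in effect and Fenosa Isles is at UTC+08:00.
13:30 UTC + 8h = 21:30 Fenosa Isles.

21:30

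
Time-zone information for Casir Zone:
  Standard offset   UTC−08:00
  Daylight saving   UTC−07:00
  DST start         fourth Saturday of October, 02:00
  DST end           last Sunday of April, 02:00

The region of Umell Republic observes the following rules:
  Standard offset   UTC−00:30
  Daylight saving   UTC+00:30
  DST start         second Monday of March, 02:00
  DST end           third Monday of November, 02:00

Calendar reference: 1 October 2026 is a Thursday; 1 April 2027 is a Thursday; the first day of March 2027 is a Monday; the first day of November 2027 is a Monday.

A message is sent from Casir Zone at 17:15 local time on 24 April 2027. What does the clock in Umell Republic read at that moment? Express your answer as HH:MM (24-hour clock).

1 October 2026 is a Thursday, so the first Saturday is October 3 and the fourth is October 24.
1 April 2027 is a Thursday, so Sundays fall on 4, 11, 18, 25; the last is April 25.
Daylight saving runs 24 October 2026 – 25 April 2027; 24 April 2027 is inside that window, so Casir Zone is at UTC−07:00.
17:15 Casir Zone + 7h = 00:15 UTC (rolling into the next day, 25 April 2027).
1 March 2027 is a Monday, so the first Monday is March 1 and the second is March 8.
1 November 2027 is a Monday, so the first Monday is November 1 and the third is November 15.
At the standard offset (UTC−00:30), 00:15 UTC − 0h30m = 23:45 Umell Republic standard time (rolling into the previous day, 24 April 2027).
The standard-time date in Umell Republic, 24 April 2027, lies within the daylight-saving period (8 March – 15 November), so Umell Republic is on daylight time, UTC+00:30.
00:15 UTC + 0h30m = 00:45 Umell Republic.

00:45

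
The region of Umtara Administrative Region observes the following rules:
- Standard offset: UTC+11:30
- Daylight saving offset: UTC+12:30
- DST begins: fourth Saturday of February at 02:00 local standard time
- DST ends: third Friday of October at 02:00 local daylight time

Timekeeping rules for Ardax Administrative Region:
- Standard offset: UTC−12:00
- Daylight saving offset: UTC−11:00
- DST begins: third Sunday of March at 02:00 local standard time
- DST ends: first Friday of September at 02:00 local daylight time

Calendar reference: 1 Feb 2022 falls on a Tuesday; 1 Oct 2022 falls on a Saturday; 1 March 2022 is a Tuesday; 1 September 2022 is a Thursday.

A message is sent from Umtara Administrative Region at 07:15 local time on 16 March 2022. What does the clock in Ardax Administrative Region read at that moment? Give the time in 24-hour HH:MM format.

06:45

1 February 2022 is a Tuesday, so the first Saturday is February 5 and the fourth is February 26.
1 October 2022 is a Saturday, so the first Friday is October 7 and the third is October 21.
16 March 2022 falls between 26 February and 21 October, so daylight saving is in effect and Umtara Administrative Region is at UTC+12:30.
07:15 Umtara Administrative Region − 12h30m = 18:45 UTC (rolling into the previous day, 15 March 2022).
1 March 2022 is a Tuesday, so the first Sunday is March 6 and the third is March 20.
1 September 2022 is a Thursday, so the first Friday is September 2.
At the standard offset (UTC−12:00), 18:45 UTC − 12h = 06:45 Ardax Administrative Region standard time.
Daylight saving runs 20 March – 2 September; the standard-time date in Ardax Administrative Region, 15 March 2022, is outside that window, so Ardax Administrative Region is on standard time at UTC−12:00.
18:45 UTC − 12h = 06:45 Ardax Administrative Region.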